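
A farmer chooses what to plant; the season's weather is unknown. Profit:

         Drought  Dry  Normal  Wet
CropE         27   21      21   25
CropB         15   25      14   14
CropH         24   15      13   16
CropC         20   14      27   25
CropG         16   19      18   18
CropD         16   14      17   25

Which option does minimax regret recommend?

Column bests: Drought=27, Dry=25, Normal=27, Wet=25.
CropE regrets: 0, 4, 6, 0 → max 6
CropB regrets: 12, 0, 13, 11 → max 13
CropH regrets: 3, 10, 14, 9 → max 14
CropC regrets: 7, 11, 0, 0 → max 11
CropG regrets: 11, 6, 9, 7 → max 11
CropD regrets: 11, 11, 10, 0 → max 11
Smallest max regret = 6 → CropE.

CropE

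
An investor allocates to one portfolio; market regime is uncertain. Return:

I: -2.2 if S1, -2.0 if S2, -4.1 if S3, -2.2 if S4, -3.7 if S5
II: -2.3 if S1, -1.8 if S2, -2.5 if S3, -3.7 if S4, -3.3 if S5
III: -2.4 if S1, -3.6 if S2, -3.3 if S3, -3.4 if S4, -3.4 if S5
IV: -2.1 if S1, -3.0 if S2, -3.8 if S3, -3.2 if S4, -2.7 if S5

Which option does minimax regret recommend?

Column bests: S1=-2.1, S2=-1.8, S3=-2.5, S4=-2.2, S5=-2.7.
I regrets: 0.1, 0.2, 1.6, 0.0, 1.0 → max 1.6
II regrets: 0.2, 0.0, 0.0, 1.5, 0.6 → max 1.5
III regrets: 0.3, 1.8, 0.8, 1.2, 0.7 → max 1.8
IV regrets: 0.0, 1.2, 1.3, 1.0, 0.0 → max 1.3
Smallest max regret = 1.3 → IV.

IV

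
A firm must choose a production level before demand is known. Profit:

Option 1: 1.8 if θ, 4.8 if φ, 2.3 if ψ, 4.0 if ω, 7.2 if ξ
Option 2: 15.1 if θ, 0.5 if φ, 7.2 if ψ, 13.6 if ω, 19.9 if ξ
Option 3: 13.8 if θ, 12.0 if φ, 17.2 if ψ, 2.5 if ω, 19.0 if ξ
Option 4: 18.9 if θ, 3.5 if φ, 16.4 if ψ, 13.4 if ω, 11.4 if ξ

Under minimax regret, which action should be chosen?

Column bests: θ=18.9, φ=12.0, ψ=17.2, ω=13.6, ξ=19.9.
Option 1 regrets: 17.1, 7.2, 14.9, 9.6, 12.7 → max 17.1
Option 2 regrets: 3.8, 11.5, 10.0, 0.0, 0.0 → max 11.5
Option 3 regrets: 5.1, 0.0, 0.0, 11.1, 0.9 → max 11.1
Option 4 regrets: 0.0, 8.5, 0.8, 0.2, 8.5 → max 8.5
Smallest max regret = 8.5 → Option 4.

Option 4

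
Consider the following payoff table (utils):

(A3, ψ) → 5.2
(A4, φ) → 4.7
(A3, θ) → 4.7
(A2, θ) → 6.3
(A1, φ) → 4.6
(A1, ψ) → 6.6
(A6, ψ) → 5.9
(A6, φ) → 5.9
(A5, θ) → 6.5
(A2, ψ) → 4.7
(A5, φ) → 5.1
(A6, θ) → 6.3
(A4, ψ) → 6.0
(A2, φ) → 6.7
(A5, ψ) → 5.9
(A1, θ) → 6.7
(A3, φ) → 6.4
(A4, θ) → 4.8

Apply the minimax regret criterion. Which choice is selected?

Column bests: θ=6.7, φ=6.7, ψ=6.6.
A1 regrets: 0.0, 2.1, 0.0 → max 2.1
A2 regrets: 0.4, 0.0, 1.9 → max 1.9
A3 regrets: 2.0, 0.3, 1.4 → max 2.0
A4 regrets: 1.9, 2.0, 0.6 → max 2.0
A5 regrets: 0.2, 1.6, 0.7 → max 1.6
A6 regrets: 0.4, 0.8, 0.7 → max 0.8
Smallest max regret = 0.8 → A6.

A6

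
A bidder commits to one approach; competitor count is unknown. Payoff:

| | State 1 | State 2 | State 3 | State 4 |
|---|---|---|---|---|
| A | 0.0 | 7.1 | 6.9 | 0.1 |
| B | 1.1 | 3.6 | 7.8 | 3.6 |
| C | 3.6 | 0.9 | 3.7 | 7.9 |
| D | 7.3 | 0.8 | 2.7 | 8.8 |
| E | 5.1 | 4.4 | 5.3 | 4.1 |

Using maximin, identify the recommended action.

E

Row minima: A=0.0, B=1.1, C=0.9, D=0.8, E=4.1
Best worst-case = 4.1 → E.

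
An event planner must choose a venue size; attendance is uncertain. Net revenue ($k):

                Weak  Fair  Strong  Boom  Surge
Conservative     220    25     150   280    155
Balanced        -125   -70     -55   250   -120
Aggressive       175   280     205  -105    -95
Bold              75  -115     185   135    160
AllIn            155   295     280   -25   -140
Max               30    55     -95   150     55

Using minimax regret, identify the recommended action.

Column bests: Weak=220, Fair=295, Strong=280, Boom=280, Surge=160.
Conservative regrets: 0, 270, 130, 0, 5 → max 270
Balanced regrets: 345, 365, 335, 30, 280 → max 365
Aggressive regrets: 45, 15, 75, 385, 255 → max 385
Bold regrets: 145, 410, 95, 145, 0 → max 410
AllIn regrets: 65, 0, 0, 305, 300 → max 305
Max regrets: 190, 240, 375, 130, 105 → max 375
Smallest max regret = 270 → Conservative.

Conservative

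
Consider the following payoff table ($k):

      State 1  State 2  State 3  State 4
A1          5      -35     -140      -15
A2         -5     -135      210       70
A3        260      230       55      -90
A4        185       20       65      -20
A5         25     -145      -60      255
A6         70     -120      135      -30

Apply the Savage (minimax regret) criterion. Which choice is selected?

Column bests: State 1=260, State 2=230, State 3=210, State 4=255.
A1 regrets: 255, 265, 350, 270 → max 350
A2 regrets: 265, 365, 0, 185 → max 365
A3 regrets: 0, 0, 155, 345 → max 345
A4 regrets: 75, 210, 145, 275 → max 275
A5 regrets: 235, 375, 270, 0 → max 375
A6 regrets: 190, 350, 75, 285 → max 350
Smallest max regret = 275 → A4.

A4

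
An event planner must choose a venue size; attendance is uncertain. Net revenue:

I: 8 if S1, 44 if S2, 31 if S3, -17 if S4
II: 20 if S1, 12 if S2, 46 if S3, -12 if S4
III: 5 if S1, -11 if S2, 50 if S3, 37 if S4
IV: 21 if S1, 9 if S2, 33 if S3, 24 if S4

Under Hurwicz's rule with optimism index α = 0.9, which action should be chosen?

I: 0.9·44 + 0.1·(-17) = 37.9
II: 0.9·46 + 0.1·(-12) = 40.2
III: 0.9·50 + 0.1·(-11) = 43.9
IV: 0.9·33 + 0.1·9 = 30.6
Highest Hurwicz score = 43.9 → III.

III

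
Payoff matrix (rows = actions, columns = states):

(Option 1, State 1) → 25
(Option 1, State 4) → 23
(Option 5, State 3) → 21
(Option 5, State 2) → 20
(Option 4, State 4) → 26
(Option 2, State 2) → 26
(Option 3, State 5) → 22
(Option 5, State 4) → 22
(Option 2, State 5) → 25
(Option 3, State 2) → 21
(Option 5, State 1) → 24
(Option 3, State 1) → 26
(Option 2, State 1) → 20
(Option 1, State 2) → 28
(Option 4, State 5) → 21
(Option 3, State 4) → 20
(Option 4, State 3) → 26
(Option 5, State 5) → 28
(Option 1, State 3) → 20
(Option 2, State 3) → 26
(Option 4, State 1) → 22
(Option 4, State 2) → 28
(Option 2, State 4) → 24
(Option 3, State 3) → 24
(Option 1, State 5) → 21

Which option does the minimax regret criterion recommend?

Column bests: State 1=26, State 2=28, State 3=26, State 4=26, State 5=28.
Option 1 regrets: 1, 0, 6, 3, 7 → max 7
Option 2 regrets: 6, 2, 0, 2, 3 → max 6
Option 3 regrets: 0, 7, 2, 6, 6 → max 7
Option 4 regrets: 4, 0, 0, 0, 7 → max 7
Option 5 regrets: 2, 8, 5, 4, 0 → max 8
Smallest max regret = 6 → Option 2.

Option 2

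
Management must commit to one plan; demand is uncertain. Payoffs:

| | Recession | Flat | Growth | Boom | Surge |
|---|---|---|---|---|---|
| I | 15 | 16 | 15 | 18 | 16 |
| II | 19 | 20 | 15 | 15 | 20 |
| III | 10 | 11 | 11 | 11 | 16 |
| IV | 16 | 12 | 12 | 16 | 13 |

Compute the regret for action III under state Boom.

Best payoff under Boom is 18.
Regret = 18 − 11 = 7.

7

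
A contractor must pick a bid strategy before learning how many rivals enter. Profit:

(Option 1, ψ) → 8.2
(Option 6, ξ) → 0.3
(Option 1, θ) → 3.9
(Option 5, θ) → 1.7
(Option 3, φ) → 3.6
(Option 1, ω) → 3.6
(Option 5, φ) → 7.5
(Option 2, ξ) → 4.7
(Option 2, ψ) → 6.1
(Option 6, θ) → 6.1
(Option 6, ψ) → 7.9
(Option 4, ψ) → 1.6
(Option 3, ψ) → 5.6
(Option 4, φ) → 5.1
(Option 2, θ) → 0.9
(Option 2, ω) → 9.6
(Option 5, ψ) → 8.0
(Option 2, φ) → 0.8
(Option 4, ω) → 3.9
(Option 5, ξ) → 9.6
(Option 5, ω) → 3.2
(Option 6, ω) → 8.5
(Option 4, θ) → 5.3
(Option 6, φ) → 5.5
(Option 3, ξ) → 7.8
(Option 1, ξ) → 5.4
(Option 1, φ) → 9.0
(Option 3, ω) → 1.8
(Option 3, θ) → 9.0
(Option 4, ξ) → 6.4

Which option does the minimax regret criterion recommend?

Option 1

Column bests: θ=9.0, φ=9.0, ψ=8.2, ω=9.6, ξ=9.6.
Option 1 regrets: 5.1, 0.0, 0.0, 6.0, 4.2 → max 6.0
Option 2 regrets: 8.1, 8.2, 2.1, 0.0, 4.9 → max 8.2
Option 3 regrets: 0.0, 5.4, 2.6, 7.8, 1.8 → max 7.8
Option 4 regrets: 3.7, 3.9, 6.6, 5.7, 3.2 → max 6.6
Option 5 regrets: 7.3, 1.5, 0.2, 6.4, 0.0 → max 7.3
Option 6 regrets: 2.9, 3.5, 0.3, 1.1, 9.3 → max 9.3
Smallest max regret = 6.0 → Option 1.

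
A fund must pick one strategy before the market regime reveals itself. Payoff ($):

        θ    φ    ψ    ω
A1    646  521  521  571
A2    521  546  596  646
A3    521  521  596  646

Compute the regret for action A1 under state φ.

25

Best payoff under φ is 546.
Regret = 546 − 521 = 25.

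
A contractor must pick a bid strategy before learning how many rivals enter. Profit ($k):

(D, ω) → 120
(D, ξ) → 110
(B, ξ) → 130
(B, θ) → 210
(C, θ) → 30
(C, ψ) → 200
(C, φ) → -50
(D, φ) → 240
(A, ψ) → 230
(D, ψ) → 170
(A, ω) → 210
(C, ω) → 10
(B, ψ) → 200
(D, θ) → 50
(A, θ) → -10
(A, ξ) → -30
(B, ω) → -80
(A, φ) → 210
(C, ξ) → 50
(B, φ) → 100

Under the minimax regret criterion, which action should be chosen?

Column bests: θ=210, φ=240, ψ=230, ω=210, ξ=130.
A regrets: 220, 30, 0, 0, 160 → max 220
B regrets: 0, 140, 30, 290, 0 → max 290
C regrets: 180, 290, 30, 200, 80 → max 290
D regrets: 160, 0, 60, 90, 20 → max 160
Smallest max regret = 160 → D.

D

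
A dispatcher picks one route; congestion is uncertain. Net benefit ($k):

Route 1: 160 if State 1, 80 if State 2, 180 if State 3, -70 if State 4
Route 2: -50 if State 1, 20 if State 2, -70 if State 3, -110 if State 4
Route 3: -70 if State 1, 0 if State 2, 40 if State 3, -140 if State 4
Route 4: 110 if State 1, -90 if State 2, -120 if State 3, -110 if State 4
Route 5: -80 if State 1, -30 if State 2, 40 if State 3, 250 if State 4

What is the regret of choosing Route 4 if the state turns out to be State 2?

Best payoff under State 2 is 80.
Regret = 80 − (-90) = 170.

170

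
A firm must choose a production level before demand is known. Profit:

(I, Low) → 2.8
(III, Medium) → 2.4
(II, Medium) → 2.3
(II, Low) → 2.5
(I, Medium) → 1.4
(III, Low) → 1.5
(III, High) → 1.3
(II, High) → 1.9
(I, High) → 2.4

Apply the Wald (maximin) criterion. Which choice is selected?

II

Row minima: I=1.4, II=1.9, III=1.3
Best worst-case = 1.9 → II.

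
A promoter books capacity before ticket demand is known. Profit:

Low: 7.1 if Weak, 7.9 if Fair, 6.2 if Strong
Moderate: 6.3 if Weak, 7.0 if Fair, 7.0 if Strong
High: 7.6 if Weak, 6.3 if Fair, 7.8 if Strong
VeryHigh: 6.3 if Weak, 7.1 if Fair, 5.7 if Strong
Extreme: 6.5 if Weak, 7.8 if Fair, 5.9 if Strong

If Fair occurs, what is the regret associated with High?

1.6

Best payoff under Fair is 7.9.
Regret = 7.9 − 6.3 = 1.6.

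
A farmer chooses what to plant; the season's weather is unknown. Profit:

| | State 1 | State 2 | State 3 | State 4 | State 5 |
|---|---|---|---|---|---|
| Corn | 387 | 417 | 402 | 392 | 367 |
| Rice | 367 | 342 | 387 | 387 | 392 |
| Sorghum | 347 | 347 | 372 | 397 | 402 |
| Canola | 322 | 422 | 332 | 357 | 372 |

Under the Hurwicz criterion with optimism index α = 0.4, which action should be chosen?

Corn

Corn: 0.4·417 + 0.6·367 = 387
Rice: 0.4·392 + 0.6·342 = 362
Sorghum: 0.4·402 + 0.6·347 = 369
Canola: 0.4·422 + 0.6·322 = 362
Highest Hurwicz score = 387 → Corn.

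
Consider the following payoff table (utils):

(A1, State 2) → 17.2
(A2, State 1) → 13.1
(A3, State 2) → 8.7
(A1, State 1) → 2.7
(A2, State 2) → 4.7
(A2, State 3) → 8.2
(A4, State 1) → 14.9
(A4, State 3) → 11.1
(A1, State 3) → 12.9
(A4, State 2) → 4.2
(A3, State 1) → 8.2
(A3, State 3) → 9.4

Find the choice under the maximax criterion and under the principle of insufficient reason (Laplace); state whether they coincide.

maximax → A1; laplace → A1 (agree)

Row maxima: A1=17.2, A2=13.1, A3=9.4, A4=14.9
Best best-case = 17.2 → A1.
Row averages: A1=164/15, A2=26/3, A3=263/30, A4=151/15
Highest average = 164/15 → A1.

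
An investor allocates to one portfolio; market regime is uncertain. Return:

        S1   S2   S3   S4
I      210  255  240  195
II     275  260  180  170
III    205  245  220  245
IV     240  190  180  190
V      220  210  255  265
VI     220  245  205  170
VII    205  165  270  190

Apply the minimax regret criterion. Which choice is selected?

Column bests: S1=275, S2=260, S3=270, S4=265.
I regrets: 65, 5, 30, 70 → max 70
II regrets: 0, 0, 90, 95 → max 95
III regrets: 70, 15, 50, 20 → max 70
IV regrets: 35, 70, 90, 75 → max 90
V regrets: 55, 50, 15, 0 → max 55
VI regrets: 55, 15, 65, 95 → max 95
VII regrets: 70, 95, 0, 75 → max 95
Smallest max regret = 55 → V.

V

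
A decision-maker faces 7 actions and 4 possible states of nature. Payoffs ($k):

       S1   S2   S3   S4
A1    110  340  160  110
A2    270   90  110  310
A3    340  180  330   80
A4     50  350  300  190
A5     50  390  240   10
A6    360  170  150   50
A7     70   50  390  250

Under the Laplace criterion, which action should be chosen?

A3

Row averages: A1=180, A2=195, A3=232.5, A4=222.5, A5=172.5, A6=182.5, A7=190
Highest average = 232.5 → A3.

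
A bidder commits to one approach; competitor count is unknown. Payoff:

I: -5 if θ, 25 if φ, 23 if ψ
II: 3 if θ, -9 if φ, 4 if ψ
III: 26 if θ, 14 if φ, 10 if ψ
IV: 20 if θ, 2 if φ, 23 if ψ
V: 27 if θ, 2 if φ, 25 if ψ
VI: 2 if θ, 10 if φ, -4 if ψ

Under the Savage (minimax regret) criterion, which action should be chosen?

III

Column bests: θ=27, φ=25, ψ=25.
I regrets: 32, 0, 2 → max 32
II regrets: 24, 34, 21 → max 34
III regrets: 1, 11, 15 → max 15
IV regrets: 7, 23, 2 → max 23
V regrets: 0, 23, 0 → max 23
VI regrets: 25, 15, 29 → max 29
Smallest max regret = 15 → III.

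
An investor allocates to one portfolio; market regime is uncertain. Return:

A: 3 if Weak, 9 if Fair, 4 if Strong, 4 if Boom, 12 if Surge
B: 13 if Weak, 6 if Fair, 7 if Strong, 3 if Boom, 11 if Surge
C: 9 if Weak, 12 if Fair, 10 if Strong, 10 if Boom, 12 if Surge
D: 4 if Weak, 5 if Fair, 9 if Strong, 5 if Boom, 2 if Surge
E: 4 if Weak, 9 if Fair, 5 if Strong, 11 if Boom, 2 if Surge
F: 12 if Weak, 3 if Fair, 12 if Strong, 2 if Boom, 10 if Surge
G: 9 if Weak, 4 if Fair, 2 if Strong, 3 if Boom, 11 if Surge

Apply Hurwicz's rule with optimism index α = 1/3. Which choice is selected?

A: 1/3·12 + 2/3·3 = 6
B: 1/3·13 + 2/3·3 = 19/3
C: 1/3·12 + 2/3·9 = 10
D: 1/3·9 + 2/3·2 = 13/3
E: 1/3·11 + 2/3·2 = 5
F: 1/3·12 + 2/3·2 = 16/3
G: 1/3·11 + 2/3·2 = 5
Highest Hurwicz score = 10 → C.

C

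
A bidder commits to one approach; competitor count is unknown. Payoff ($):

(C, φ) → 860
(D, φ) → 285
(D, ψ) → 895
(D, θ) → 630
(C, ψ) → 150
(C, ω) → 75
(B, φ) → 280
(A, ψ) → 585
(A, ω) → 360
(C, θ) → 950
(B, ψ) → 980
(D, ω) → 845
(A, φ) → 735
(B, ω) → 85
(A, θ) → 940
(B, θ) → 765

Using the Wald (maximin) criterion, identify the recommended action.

Row minima: A=360, B=85, C=75, D=285
Best worst-case = 360 → A.

A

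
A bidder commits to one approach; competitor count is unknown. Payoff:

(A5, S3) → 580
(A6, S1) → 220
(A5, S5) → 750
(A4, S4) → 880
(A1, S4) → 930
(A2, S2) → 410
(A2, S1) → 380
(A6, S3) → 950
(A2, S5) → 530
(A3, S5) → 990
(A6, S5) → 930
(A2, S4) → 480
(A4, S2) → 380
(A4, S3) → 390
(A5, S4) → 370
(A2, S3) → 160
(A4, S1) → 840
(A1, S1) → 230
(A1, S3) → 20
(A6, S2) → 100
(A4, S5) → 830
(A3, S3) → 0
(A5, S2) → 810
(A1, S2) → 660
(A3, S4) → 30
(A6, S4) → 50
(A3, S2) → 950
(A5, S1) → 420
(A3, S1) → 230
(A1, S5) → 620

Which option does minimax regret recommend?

Column bests: S1=840, S2=950, S3=950, S4=930, S5=990.
A1 regrets: 610, 290, 930, 0, 370 → max 930
A2 regrets: 460, 540, 790, 450, 460 → max 790
A3 regrets: 610, 0, 950, 900, 0 → max 950
A4 regrets: 0, 570, 560, 50, 160 → max 570
A5 regrets: 420, 140, 370, 560, 240 → max 560
A6 regrets: 620, 850, 0, 880, 60 → max 880
Smallest max regret = 560 → A5.

A5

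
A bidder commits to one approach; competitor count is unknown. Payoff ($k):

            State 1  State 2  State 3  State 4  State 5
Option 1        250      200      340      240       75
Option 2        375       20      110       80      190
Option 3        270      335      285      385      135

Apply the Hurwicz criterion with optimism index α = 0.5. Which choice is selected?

Option 1: 0.5·340 + 0.5·75 = 207.5
Option 2: 0.5·375 + 0.5·20 = 197.5
Option 3: 0.5·385 + 0.5·135 = 260
Highest Hurwicz score = 260 → Option 3.

Option 3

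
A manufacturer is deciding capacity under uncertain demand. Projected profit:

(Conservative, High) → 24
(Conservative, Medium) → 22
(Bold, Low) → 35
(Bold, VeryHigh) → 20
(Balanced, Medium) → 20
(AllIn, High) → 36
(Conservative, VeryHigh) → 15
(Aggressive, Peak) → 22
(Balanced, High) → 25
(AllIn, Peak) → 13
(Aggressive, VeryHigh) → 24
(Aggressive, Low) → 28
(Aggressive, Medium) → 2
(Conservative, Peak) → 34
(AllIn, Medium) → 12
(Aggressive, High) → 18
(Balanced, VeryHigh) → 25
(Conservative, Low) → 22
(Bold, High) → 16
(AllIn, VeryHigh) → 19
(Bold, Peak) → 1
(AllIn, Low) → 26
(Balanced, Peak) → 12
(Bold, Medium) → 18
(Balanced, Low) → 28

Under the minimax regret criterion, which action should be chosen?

Conservative

Column bests: Low=35, Medium=22, High=36, VeryHigh=25, Peak=34.
Conservative regrets: 13, 0, 12, 10, 0 → max 13
Balanced regrets: 7, 2, 11, 0, 22 → max 22
Aggressive regrets: 7, 20, 18, 1, 12 → max 20
Bold regrets: 0, 4, 20, 5, 33 → max 33
AllIn regrets: 9, 10, 0, 6, 21 → max 21
Smallest max regret = 13 → Conservative.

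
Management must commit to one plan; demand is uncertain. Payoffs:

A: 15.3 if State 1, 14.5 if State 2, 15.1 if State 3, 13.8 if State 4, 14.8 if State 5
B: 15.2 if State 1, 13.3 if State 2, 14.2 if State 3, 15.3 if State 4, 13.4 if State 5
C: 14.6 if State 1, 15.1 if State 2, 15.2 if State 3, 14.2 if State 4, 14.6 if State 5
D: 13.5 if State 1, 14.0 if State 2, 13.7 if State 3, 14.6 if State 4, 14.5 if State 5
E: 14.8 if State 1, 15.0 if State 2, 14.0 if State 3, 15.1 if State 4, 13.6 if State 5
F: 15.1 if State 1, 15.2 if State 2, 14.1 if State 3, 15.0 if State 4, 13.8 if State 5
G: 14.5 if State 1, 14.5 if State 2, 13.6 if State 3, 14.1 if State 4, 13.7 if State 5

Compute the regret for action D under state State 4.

0.7

Best payoff under State 4 is 15.3.
Regret = 15.3 − 14.6 = 0.7.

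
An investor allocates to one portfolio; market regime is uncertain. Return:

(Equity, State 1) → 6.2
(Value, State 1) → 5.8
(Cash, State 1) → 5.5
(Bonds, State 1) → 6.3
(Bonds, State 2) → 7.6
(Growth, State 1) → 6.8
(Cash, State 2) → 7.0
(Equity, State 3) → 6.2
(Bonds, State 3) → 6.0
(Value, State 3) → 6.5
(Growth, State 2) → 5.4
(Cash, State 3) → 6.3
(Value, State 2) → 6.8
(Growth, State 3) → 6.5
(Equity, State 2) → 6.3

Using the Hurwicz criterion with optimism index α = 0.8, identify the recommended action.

Bonds

Equity: 0.8·6.3 + 0.2·6.2 = 6.28
Value: 0.8·6.8 + 0.2·5.8 = 6.6
Bonds: 0.8·7.6 + 0.2·6.0 = 7.28
Growth: 0.8·6.8 + 0.2·5.4 = 6.52
Cash: 0.8·7.0 + 0.2·5.5 = 6.7
Highest Hurwicz score = 7.28 → Bonds.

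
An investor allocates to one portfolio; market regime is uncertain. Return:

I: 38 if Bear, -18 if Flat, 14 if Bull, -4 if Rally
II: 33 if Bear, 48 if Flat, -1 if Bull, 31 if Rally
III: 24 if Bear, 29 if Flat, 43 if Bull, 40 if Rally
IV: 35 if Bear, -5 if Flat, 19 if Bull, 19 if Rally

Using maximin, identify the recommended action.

Row minima: I=-18, II=-1, III=24, IV=-5
Best worst-case = 24 → III.

III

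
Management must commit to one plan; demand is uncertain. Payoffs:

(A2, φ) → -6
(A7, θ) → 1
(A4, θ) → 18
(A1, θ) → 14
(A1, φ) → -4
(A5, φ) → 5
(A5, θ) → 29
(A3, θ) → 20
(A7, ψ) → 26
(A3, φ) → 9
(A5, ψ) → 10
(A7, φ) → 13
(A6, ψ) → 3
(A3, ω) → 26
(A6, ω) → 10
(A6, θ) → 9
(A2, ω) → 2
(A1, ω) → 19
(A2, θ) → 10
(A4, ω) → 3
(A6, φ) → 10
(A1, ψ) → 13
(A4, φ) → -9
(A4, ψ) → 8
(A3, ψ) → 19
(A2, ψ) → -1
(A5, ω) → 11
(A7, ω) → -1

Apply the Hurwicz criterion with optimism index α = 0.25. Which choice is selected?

A1: 0.25·19 + 0.75·(-4) = 1.75
A2: 0.25·10 + 0.75·(-6) = -2
A3: 0.25·26 + 0.75·9 = 13.25
A4: 0.25·18 + 0.75·(-9) = -2.25
A5: 0.25·29 + 0.75·5 = 11
A6: 0.25·10 + 0.75·3 = 4.75
A7: 0.25·26 + 0.75·(-1) = 5.75
Highest Hurwicz score = 13.25 → A3.

A3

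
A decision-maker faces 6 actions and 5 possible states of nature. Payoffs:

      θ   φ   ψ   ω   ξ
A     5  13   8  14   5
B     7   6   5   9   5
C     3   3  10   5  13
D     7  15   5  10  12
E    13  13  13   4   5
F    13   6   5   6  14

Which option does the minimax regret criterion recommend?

D

Column bests: θ=13, φ=15, ψ=13, ω=14, ξ=14.
A regrets: 8, 2, 5, 0, 9 → max 9
B regrets: 6, 9, 8, 5, 9 → max 9
C regrets: 10, 12, 3, 9, 1 → max 12
D regrets: 6, 0, 8, 4, 2 → max 8
E regrets: 0, 2, 0, 10, 9 → max 10
F regrets: 0, 9, 8, 8, 0 → max 9
Smallest max regret = 8 → D.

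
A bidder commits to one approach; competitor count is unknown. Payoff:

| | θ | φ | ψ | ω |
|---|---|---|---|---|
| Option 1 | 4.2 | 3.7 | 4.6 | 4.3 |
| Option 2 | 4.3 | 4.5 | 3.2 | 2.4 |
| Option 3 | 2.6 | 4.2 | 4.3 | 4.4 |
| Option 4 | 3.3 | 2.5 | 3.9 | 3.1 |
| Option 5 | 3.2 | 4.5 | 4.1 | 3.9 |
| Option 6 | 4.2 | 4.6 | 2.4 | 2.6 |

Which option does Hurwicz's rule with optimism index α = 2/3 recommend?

Option 1

Option 1: 2/3·4.6 + 1/3·3.7 = 4.3
Option 2: 2/3·4.5 + 1/3·2.4 = 3.8
Option 3: 2/3·4.4 + 1/3·2.6 = 3.8
Option 4: 2/3·3.9 + 1/3·2.5 = 103/30
Option 5: 2/3·4.5 + 1/3·3.2 = 61/15
Option 6: 2/3·4.6 + 1/3·2.4 = 58/15
Highest Hurwicz score = 4.3 → Option 1.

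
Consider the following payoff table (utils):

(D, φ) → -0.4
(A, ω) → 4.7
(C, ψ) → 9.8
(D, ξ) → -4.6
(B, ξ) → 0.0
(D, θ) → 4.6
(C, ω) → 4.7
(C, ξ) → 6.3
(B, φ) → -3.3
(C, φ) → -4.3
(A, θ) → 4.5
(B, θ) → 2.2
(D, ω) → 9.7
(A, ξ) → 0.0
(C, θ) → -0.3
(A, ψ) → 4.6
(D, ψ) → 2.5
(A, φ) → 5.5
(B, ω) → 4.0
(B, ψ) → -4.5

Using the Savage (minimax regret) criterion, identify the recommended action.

A

Column bests: θ=4.6, φ=5.5, ψ=9.8, ω=9.7, ξ=6.3.
A regrets: 0.1, 0.0, 5.2, 5.0, 6.3 → max 6.3
B regrets: 2.4, 8.8, 14.3, 5.7, 6.3 → max 14.3
C regrets: 4.9, 9.8, 0.0, 5.0, 0.0 → max 9.8
D regrets: 0.0, 5.9, 7.3, 0.0, 10.9 → max 10.9
Smallest max regret = 6.3 → A.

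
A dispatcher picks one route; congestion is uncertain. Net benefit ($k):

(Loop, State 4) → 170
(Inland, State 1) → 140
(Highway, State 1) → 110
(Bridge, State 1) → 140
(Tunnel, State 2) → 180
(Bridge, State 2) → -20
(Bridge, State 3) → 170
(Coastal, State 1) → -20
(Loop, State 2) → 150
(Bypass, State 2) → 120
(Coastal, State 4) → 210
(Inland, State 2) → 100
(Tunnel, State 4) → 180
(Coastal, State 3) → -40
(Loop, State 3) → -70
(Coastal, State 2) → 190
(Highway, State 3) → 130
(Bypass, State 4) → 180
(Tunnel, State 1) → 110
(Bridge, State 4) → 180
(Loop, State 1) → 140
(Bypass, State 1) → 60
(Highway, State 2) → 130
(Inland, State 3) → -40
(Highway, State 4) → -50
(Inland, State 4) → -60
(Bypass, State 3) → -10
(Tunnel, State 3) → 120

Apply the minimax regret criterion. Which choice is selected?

Column bests: State 1=140, State 2=190, State 3=170, State 4=210.
Loop regrets: 0, 40, 240, 40 → max 240
Inland regrets: 0, 90, 210, 270 → max 270
Bypass regrets: 80, 70, 180, 30 → max 180
Coastal regrets: 160, 0, 210, 0 → max 210
Bridge regrets: 0, 210, 0, 30 → max 210
Tunnel regrets: 30, 10, 50, 30 → max 50
Highway regrets: 30, 60, 40, 260 → max 260
Smallest max regret = 50 → Tunnel.

Tunnel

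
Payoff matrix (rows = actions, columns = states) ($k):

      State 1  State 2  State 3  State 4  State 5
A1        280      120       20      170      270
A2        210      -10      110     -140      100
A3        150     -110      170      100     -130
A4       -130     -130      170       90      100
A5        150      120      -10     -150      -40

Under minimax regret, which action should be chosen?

Column bests: State 1=280, State 2=120, State 3=170, State 4=170, State 5=270.
A1 regrets: 0, 0, 150, 0, 0 → max 150
A2 regrets: 70, 130, 60, 310, 170 → max 310
A3 regrets: 130, 230, 0, 70, 400 → max 400
A4 regrets: 410, 250, 0, 80, 170 → max 410
A5 regrets: 130, 0, 180, 320, 310 → max 320
Smallest max regret = 150 → A1.

A1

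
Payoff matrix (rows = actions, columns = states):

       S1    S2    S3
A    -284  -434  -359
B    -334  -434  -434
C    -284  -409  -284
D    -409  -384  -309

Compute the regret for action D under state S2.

Best payoff under S2 is -384.
Regret = -384 − (-384) = 0.

0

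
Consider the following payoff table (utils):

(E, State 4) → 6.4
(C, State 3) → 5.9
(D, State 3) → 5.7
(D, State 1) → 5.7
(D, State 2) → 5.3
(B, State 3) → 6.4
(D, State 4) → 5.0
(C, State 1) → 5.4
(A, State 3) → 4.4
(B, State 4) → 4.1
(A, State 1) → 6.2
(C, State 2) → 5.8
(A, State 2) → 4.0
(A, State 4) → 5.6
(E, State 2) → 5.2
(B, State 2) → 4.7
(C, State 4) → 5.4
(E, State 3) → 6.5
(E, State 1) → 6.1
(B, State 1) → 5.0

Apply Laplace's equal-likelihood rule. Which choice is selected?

Row averages: A=5.05, B=5.05, C=5.625, D=5.425, E=6.05
Highest average = 6.05 → E.

E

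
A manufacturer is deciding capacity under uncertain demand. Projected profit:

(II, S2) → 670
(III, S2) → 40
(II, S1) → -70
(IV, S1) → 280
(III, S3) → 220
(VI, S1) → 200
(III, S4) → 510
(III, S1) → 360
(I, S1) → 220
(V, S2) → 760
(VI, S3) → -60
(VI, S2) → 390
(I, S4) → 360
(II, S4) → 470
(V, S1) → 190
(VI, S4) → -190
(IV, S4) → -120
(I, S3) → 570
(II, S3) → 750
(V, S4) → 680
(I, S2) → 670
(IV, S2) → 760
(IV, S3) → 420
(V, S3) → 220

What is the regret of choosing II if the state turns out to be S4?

210

Best payoff under S4 is 680.
Regret = 680 − 470 = 210.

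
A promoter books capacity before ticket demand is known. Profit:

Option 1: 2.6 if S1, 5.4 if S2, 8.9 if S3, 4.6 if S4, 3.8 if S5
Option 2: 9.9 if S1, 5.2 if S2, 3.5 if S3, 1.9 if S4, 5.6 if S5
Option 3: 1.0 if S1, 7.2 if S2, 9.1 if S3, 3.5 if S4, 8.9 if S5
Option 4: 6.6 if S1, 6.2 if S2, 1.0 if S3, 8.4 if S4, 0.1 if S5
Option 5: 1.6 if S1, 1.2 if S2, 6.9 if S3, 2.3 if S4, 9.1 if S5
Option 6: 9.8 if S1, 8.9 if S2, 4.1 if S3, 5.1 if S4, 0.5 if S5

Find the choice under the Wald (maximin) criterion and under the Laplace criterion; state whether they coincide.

maximin → Option 1; laplace → Option 3 (disagree)

Row minima: Option 1=2.6, Option 2=1.9, Option 3=1.0, Option 4=0.1, Option 5=1.2, Option 6=0.5
Best worst-case = 2.6 → Option 1.
Row averages: Option 1=5.06, Option 2=5.22, Option 3=5.94, Option 4=4.46, Option 5=4.22, Option 6=5.68
Highest average = 5.94 → Option 3.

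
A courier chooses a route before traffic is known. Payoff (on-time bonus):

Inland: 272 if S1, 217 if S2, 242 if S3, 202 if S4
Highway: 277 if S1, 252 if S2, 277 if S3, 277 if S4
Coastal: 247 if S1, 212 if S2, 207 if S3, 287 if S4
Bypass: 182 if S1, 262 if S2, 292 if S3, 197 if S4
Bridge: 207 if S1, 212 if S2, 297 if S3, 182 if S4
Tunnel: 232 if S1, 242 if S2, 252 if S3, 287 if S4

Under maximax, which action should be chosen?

Row maxima: Inland=272, Highway=277, Coastal=287, Bypass=292, Bridge=297, Tunnel=287
Best best-case = 297 → Bridge.

Bridge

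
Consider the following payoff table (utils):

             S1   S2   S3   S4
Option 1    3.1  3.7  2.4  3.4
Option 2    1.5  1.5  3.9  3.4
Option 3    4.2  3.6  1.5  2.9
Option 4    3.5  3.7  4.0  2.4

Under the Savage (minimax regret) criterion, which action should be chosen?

Option 4

Column bests: S1=4.2, S2=3.7, S3=4.0, S4=3.4.
Option 1 regrets: 1.1, 0.0, 1.6, 0.0 → max 1.6
Option 2 regrets: 2.7, 2.2, 0.1, 0.0 → max 2.7
Option 3 regrets: 0.0, 0.1, 2.5, 0.5 → max 2.5
Option 4 regrets: 0.7, 0.0, 0.0, 1.0 → max 1.0
Smallest max regret = 1.0 → Option 4.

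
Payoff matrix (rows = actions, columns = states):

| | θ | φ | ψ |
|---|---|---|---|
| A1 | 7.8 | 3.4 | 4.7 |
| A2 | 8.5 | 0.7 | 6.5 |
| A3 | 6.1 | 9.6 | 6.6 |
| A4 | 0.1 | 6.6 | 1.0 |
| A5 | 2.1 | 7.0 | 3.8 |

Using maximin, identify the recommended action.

Row minima: A1=3.4, A2=0.7, A3=6.1, A4=0.1, A5=2.1
Best worst-case = 6.1 → A3.

A3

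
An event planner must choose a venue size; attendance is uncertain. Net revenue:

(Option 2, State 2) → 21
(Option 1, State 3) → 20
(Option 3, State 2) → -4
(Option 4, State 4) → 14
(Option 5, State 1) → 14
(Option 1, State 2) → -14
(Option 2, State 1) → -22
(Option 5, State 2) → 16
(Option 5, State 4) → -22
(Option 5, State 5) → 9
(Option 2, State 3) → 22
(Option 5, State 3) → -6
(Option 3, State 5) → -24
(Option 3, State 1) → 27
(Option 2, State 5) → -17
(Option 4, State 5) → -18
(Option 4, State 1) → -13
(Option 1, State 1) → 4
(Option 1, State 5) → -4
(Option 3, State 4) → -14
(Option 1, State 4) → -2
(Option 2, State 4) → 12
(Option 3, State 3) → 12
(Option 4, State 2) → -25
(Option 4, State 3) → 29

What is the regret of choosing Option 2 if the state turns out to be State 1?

49

Best payoff under State 1 is 27.
Regret = 27 − (-22) = 49.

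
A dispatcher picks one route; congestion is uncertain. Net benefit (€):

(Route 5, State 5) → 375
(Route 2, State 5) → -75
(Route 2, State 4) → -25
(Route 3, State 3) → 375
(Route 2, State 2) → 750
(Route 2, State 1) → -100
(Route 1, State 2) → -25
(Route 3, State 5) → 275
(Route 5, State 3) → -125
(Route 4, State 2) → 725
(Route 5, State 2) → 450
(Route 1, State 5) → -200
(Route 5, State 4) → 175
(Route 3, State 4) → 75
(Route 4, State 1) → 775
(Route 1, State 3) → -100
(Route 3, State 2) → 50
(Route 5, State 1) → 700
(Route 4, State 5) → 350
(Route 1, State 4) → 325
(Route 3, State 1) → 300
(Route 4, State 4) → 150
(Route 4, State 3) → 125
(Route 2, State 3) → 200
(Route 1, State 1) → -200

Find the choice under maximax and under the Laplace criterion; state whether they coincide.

Row maxima: Route 1=325, Route 2=750, Route 3=375, Route 4=775, Route 5=700
Best best-case = 775 → Route 4.
Row averages: Route 1=-40, Route 2=150, Route 3=215, Route 4=425, Route 5=315
Highest average = 425 → Route 4.

maximax → Route 4; laplace → Route 4 (agree)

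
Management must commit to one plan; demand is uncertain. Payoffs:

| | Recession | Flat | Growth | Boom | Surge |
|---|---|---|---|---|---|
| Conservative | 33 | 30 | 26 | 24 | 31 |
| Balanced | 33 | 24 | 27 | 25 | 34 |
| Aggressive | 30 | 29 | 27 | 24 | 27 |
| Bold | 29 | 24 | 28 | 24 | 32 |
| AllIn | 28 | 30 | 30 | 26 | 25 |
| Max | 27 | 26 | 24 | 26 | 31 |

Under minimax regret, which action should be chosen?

Column bests: Recession=33, Flat=30, Growth=30, Boom=26, Surge=34.
Conservative regrets: 0, 0, 4, 2, 3 → max 4
Balanced regrets: 0, 6, 3, 1, 0 → max 6
Aggressive regrets: 3, 1, 3, 2, 7 → max 7
Bold regrets: 4, 6, 2, 2, 2 → max 6
AllIn regrets: 5, 0, 0, 0, 9 → max 9
Max regrets: 6, 4, 6, 0, 3 → max 6
Smallest max regret = 4 → Conservative.

Conservative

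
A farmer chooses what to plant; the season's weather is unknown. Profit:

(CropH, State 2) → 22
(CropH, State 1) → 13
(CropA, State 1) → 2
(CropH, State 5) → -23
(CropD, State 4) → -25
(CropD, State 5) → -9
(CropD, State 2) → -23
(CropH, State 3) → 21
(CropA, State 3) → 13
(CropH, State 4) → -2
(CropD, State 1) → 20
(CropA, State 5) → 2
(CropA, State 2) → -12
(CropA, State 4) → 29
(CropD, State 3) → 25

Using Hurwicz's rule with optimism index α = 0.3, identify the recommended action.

CropA

CropA: 0.3·29 + 0.7·(-12) = 0.3
CropH: 0.3·22 + 0.7·(-23) = -9.5
CropD: 0.3·25 + 0.7·(-25) = -10
Highest Hurwicz score = 0.3 → CropA.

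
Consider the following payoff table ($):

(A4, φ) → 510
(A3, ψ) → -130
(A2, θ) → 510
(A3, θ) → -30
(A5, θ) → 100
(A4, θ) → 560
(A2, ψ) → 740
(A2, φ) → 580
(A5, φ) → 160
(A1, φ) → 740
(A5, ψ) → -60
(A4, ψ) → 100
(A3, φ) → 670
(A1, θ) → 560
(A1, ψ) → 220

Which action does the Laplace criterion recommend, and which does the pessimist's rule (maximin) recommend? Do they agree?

Row averages: A1=1520/3, A2=610, A3=170, A4=390, A5=200/3
Highest average = 610 → A2.
Row minima: A1=220, A2=510, A3=-130, A4=100, A5=-60
Best worst-case = 510 → A2.

laplace → A2; maximin → A2 (agree)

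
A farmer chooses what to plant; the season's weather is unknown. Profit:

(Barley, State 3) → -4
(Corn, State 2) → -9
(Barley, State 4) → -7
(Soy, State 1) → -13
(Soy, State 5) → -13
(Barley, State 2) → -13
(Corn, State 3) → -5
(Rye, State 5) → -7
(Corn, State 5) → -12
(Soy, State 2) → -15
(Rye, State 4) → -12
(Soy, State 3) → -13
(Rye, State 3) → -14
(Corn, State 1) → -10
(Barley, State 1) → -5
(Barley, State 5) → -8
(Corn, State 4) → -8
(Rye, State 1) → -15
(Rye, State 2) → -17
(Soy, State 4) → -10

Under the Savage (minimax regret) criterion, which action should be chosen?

Column bests: State 1=-5, State 2=-9, State 3=-4, State 4=-7, State 5=-7.
Corn regrets: 5, 0, 1, 1, 5 → max 5
Soy regrets: 8, 6, 9, 3, 6 → max 9
Rye regrets: 10, 8, 10, 5, 0 → max 10
Barley regrets: 0, 4, 0, 0, 1 → max 4
Smallest max regret = 4 → Barley.

Barley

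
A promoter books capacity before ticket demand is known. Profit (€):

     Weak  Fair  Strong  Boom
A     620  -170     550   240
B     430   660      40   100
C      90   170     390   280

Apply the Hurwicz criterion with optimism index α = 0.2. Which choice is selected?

B

A: 0.2·620 + 0.8·(-170) = -12
B: 0.2·660 + 0.8·40 = 164
C: 0.2·390 + 0.8·90 = 150
Highest Hurwicz score = 164 → B.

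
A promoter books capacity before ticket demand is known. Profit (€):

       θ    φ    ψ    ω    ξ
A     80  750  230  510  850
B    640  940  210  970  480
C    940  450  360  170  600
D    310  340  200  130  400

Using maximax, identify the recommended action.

Row maxima: A=850, B=970, C=940, D=400
Best best-case = 970 → B.

B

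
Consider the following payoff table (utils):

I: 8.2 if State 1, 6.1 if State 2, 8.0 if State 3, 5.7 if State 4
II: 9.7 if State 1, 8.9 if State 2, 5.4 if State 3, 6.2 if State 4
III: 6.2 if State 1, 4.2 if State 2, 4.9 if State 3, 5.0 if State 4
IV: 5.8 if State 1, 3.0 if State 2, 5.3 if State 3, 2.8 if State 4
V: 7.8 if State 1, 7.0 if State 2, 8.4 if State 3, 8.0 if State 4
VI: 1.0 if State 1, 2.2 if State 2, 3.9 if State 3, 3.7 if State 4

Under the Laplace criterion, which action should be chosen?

V

Row averages: I=7, II=7.55, III=5.075, IV=4.225, V=7.8, VI=2.7
Highest average = 7.8 → V.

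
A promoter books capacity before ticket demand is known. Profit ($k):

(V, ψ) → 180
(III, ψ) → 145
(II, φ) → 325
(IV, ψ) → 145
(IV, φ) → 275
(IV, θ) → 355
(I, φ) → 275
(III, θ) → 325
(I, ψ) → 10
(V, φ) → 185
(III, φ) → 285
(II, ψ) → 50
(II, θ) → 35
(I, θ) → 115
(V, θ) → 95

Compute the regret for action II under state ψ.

130

Best payoff under ψ is 180.
Regret = 180 − 50 = 130.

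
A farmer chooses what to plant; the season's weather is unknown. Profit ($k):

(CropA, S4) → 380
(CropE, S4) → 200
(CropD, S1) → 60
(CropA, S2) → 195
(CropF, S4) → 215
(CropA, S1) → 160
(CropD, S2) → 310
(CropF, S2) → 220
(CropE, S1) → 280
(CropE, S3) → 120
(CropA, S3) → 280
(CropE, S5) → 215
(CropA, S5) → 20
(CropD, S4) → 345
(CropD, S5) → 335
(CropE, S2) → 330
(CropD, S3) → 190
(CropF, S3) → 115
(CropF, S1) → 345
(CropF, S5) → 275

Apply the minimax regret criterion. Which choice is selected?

CropF

Column bests: S1=345, S2=330, S3=280, S4=380, S5=335.
CropF regrets: 0, 110, 165, 165, 60 → max 165
CropE regrets: 65, 0, 160, 180, 120 → max 180
CropD regrets: 285, 20, 90, 35, 0 → max 285
CropA regrets: 185, 135, 0, 0, 315 → max 315
Smallest max regret = 165 → CropF.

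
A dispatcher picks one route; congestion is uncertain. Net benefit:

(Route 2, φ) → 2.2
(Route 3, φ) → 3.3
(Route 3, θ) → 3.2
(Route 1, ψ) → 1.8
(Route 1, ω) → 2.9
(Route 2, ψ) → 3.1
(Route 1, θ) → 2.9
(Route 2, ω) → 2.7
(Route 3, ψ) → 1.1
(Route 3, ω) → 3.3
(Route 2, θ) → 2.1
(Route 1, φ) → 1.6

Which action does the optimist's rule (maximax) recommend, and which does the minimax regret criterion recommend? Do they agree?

maximax → Route 3; minimax regret → Route 2 (disagree)

Row maxima: Route 1=2.9, Route 2=3.1, Route 3=3.3
Best best-case = 3.3 → Route 3.
Column bests: θ=3.2, φ=3.3, ψ=3.1, ω=3.3.
Route 1 regrets: 0.3, 1.7, 1.3, 0.4 → max 1.7
Route 2 regrets: 1.1, 1.1, 0.0, 0.6 → max 1.1
Route 3 regrets: 0.0, 0.0, 2.0, 0.0 → max 2.0
Smallest max regret = 1.1 → Route 2.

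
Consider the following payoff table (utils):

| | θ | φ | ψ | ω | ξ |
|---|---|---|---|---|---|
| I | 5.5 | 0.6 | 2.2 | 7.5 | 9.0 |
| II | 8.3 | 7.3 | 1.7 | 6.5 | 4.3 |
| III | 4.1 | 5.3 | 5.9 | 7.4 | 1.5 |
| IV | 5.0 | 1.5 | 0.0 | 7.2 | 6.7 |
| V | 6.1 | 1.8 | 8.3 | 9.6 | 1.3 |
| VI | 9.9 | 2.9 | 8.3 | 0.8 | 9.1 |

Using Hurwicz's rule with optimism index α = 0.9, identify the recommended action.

I: 0.9·9.0 + 0.1·0.6 = 8.16
II: 0.9·8.3 + 0.1·1.7 = 7.64
III: 0.9·7.4 + 0.1·1.5 = 6.81
IV: 0.9·7.2 + 0.1·0.0 = 6.48
V: 0.9·9.6 + 0.1·1.3 = 8.77
VI: 0.9·9.9 + 0.1·0.8 = 8.99
Highest Hurwicz score = 8.99 → VI.

VI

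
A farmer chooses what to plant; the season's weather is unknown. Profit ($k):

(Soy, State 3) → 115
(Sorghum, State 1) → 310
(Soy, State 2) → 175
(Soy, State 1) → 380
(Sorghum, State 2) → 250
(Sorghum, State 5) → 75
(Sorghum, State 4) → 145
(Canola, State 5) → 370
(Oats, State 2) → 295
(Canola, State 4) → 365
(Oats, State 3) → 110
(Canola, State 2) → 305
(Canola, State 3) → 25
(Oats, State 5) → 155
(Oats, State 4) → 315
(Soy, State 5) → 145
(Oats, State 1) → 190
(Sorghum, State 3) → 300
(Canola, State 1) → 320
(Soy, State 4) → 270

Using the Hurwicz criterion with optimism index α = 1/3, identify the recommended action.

Oats: 1/3·315 + 2/3·110 = 535/3
Soy: 1/3·380 + 2/3·115 = 610/3
Sorghum: 1/3·310 + 2/3·75 = 460/3
Canola: 1/3·370 + 2/3·25 = 140
Highest Hurwicz score = 610/3 → Soy.

Soy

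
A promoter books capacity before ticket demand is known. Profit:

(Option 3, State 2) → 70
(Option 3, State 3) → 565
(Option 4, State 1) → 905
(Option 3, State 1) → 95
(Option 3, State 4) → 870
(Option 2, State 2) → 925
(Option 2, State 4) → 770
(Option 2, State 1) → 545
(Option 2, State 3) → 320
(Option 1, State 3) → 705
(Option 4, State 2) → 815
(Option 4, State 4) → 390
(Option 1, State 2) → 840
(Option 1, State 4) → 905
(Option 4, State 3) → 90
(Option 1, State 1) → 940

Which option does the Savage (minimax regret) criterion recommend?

Column bests: State 1=940, State 2=925, State 3=705, State 4=905.
Option 1 regrets: 0, 85, 0, 0 → max 85
Option 2 regrets: 395, 0, 385, 135 → max 395
Option 3 regrets: 845, 855, 140, 35 → max 855
Option 4 regrets: 35, 110, 615, 515 → max 615
Smallest max regret = 85 → Option 1.

Option 1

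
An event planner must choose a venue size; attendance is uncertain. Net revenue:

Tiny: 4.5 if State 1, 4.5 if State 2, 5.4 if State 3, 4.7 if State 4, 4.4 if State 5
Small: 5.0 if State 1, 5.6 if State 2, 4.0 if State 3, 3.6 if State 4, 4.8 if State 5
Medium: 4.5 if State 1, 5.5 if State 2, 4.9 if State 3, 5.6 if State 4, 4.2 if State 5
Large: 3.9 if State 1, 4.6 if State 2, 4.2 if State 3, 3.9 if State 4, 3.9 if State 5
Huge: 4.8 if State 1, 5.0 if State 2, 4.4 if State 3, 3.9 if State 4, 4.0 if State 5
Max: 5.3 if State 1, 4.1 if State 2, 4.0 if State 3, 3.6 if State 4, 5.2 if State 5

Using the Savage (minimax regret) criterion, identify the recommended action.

Medium

Column bests: State 1=5.3, State 2=5.6, State 3=5.4, State 4=5.6, State 5=5.2.
Tiny regrets: 0.8, 1.1, 0.0, 0.9, 0.8 → max 1.1
Small regrets: 0.3, 0.0, 1.4, 2.0, 0.4 → max 2.0
Medium regrets: 0.8, 0.1, 0.5, 0.0, 1.0 → max 1.0
Large regrets: 1.4, 1.0, 1.2, 1.7, 1.3 → max 1.7
Huge regrets: 0.5, 0.6, 1.0, 1.7, 1.2 → max 1.7
Max regrets: 0.0, 1.5, 1.4, 2.0, 0.0 → max 2.0
Smallest max regret = 1.0 → Medium.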